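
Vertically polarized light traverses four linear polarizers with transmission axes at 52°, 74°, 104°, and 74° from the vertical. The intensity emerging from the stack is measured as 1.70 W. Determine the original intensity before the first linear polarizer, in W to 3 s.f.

I₁ = I₀ cos²(52° − 0°) = I₀ cos²(52°) = 0.379 I₀.
I₂ = I₁ cos²(74° − 52°) = 0.379 I₀ · cos²(22°) = 0.3258 I₀.
I₃ = I₂ cos²(104° − 74°) = 0.3258 I₀ · cos²(30°) = 0.2444 I₀.
I₄ = I₃ cos²(74° − 104°) = 0.2444 I₀ · cos²(30°) = 0.1833 I₀.
So 1.70 W = 0.1833 I₀, giving I₀ = 1.70/0.1833 = 9.275 W.

I₀ ≈ 9.27 W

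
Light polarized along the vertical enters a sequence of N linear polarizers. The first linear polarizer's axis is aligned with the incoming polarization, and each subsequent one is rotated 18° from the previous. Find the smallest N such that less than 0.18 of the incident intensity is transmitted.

First polarizer is aligned with the polarization: full transmission.
Each further stage multiplies by cos²(18°) = 0.9045.
After N polarizers: T = 0.9045^(N−1). Require T < 0.18 ⇒ N−1 > ln(0.18)/ln(0.9045) = 17.09, so N−1 ≥ 18 and N = 19.
Check: N=19 gives T = 0.1642 < 0.18; N=18 gives T = 0.1816.

N = 19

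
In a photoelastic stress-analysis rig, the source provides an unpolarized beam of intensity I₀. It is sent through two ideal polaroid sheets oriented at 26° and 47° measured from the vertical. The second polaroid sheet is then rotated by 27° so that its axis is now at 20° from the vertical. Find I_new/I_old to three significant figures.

I_new/I_old ≈ 1.13

Before rotation:
Unpolarized light through the first polarizer → I₁ = ½ I₀, now polarized at 26°.
I₂ = I₁ cos²(47° − 26°) = 0.5 I₀ · cos²(21°) = 0.4358 I₀.
After rotation:
Unpolarized light through the first polarizer → I₁ = ½ I₀, now polarized at 26°.
I₂ = I₁ cos²(20° − 26°) = 0.5 I₀ · cos²(6°) = 0.4945 I₀.
Ratio = 0.4945 / 0.4358 = 1.135.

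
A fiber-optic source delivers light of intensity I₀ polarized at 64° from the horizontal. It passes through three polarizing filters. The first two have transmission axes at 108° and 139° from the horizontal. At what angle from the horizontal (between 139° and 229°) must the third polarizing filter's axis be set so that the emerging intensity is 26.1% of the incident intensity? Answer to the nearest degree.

θ ≈ 173°

By Malus's law, I₁ = I₀ cos²(108° − 64°) = I₀ cos²(44°) = 0.5174 I₀.
I₂ = I₁ cos²(139° − 108°) = 0.5174 I₀ · cos²(31°) = 0.3802 I₀.
Need I₃/I₀ = 0.261, so cos²(θ − 139°) = 0.261 / 0.3802 = 0.6865.
θ − 139° = arccos(√0.6865) = 34.0°, giving θ ≈ 139 + 34.0 = 173.0°.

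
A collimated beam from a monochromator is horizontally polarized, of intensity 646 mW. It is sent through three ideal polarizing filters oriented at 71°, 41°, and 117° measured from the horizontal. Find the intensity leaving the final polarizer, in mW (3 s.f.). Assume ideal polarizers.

I ≈ 3.01 mW

By Malus's law, I₁ = 646 mW · cos²(71°) = 68.47 mW.
I₂ = I₁ · cos²(30°) = 68.47 · 0.75 = 51.35 mW.
I₃ = I₂ · cos²(76°) = 51.35 · 0.05853 = 3.006 mW.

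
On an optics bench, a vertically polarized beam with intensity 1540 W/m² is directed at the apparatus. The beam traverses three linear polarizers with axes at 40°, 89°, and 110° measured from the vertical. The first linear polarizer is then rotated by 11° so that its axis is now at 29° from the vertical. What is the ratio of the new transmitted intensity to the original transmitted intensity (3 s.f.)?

Before rotation:
I₁ = I₀ cos²(40° − 0°) = I₀ cos²(40°) = 0.5868 I₀.
I₂ = I₁ cos²(89° − 40°) = 0.5868 I₀ · cos²(49°) = 0.2526 I₀.
I₃ = I₂ cos²(110° − 89°) = 0.2526 I₀ · cos²(21°) = 0.2201 I₀.
After rotation:
I₁ = I₀ cos²(29° − 0°) = I₀ cos²(29°) = 0.765 I₀.
I₂ = I₁ cos²(89° − 29°) = 0.765 I₀ · cos²(60°) = 0.1912 I₀.
I₃ = I₂ cos²(110° − 89°) = 0.1912 I₀ · cos²(21°) = 0.1667 I₀.
Ratio = 0.1667 / 0.2201 = 0.7572.

I_new/I_old ≈ 0.757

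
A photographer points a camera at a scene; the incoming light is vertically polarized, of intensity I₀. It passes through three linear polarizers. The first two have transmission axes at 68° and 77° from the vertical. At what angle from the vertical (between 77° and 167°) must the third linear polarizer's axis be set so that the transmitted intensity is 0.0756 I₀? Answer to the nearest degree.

θ ≈ 119°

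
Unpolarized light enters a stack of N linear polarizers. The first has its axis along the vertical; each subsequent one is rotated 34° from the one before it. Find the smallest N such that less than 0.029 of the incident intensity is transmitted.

N = 9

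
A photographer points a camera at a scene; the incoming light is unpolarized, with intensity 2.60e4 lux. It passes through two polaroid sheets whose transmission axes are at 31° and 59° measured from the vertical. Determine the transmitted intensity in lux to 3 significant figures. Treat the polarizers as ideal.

Unpolarized light through the first polarizer → I₁ = 2.60e4 lux/2 = 1.3e+04 lux, polarized at 31°.
I₂ = I₁ · cos²(28°) = 1.3e+04 · 0.7796 = 1.013e+04 lux.

I ≈ 1.01e4 lux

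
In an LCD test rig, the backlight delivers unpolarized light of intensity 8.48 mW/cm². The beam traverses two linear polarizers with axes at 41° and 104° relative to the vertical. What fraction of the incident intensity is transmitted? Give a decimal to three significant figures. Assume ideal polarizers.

I/I₀ ≈ 0.103

Unpolarized light through the first polarizer → I₁ = 8.48 mW/cm²/2 = 4.24 mW/cm², polarized at 41°.
I₂ = I₁ · cos²(63°) = 4.24 · 0.2061 = 0.8739 mW/cm².
Transmitted fraction = 0.1031.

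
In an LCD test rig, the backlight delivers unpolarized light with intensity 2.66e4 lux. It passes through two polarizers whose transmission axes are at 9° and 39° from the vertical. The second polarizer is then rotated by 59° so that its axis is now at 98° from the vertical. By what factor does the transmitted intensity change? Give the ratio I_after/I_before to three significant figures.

Before rotation:
Unpolarized light through the first polarizer → I₁ = ½ I₀, now polarized at 9°.
I₂ = I₁ cos²(39° − 9°) = 0.5 I₀ · cos²(30°) = 0.375 I₀.
After rotation:
Unpolarized light through the first polarizer → I₁ = ½ I₀, now polarized at 9°.
I₂ = I₁ cos²(98° − 9°) = 0.5 I₀ · cos²(89°) = 0.0001523 I₀.
Ratio = 0.0001523 / 0.375 = 0.0004061.

I_new/I_old ≈ 0.000406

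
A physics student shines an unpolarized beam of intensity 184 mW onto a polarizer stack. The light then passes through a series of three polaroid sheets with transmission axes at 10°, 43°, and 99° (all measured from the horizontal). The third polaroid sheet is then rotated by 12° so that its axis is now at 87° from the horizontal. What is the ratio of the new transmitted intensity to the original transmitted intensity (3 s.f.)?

Before rotation:
Unpolarized light through the first polarizer → I₁ = ½ I₀, now polarized at 10°.
I₂ = I₁ cos²(43° − 10°) = 0.5 I₀ · cos²(33°) = 0.3517 I₀.
I₃ = I₂ cos²(99° − 43°) = 0.3517 I₀ · cos²(56°) = 0.11 I₀.
After rotation:
Unpolarized light through the first polarizer → I₁ = ½ I₀, now polarized at 10°.
I₂ = I₁ cos²(43° − 10°) = 0.5 I₀ · cos²(33°) = 0.3517 I₀.
I₃ = I₂ cos²(87° − 43°) = 0.3517 I₀ · cos²(44°) = 0.182 I₀.
Ratio = 0.182 / 0.11 = 1.655.

I_new/I_old ≈ 1.65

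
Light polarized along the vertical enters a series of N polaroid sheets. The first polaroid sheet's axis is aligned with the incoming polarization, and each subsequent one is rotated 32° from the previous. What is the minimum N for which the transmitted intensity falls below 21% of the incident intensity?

N = 6

First polarizer is aligned with the polarization: full transmission.
Each further stage multiplies by cos²(32°) = 0.7192.
After N polarizers: T = 0.7192^(N−1). Require T < 0.21 ⇒ N−1 > ln(0.21)/ln(0.7192) = 4.73, so N−1 ≥ 5 and N = 6.
Check: N=6 gives T = 0.1924 < 0.21; N=5 gives T = 0.2675.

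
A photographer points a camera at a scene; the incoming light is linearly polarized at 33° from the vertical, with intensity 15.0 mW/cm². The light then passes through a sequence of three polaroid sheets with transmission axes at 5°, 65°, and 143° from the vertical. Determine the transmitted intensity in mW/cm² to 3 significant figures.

I ≈ 0.126 mW/cm²

I₁ = 15.0 mW/cm² · cos²(28°) = 11.69 mW/cm².
I₂ = I₁ · cos²(60°) = 11.69 · 0.25 = 2.923 mW/cm².
I₃ = I₂ · cos²(78°) = 2.923 · 0.04323 = 0.1264 mW/cm².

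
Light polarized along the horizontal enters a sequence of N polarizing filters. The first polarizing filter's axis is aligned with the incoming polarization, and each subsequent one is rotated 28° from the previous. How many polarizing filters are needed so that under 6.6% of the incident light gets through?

N = 12

First polarizer is aligned with the polarization: full transmission.
Each further stage multiplies by cos²(28°) = 0.7796.
After N polarizers: T = 0.7796^(N−1). Require T < 0.066 ⇒ N−1 > ln(0.066)/ln(0.7796) = 10.92, so N−1 ≥ 11 and N = 12.
Check: N=12 gives T = 0.06465 < 0.066; N=11 gives T = 0.08293.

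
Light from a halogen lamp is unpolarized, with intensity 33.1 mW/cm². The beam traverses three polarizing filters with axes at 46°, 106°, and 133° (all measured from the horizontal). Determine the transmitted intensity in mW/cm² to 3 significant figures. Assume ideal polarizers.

Unpolarized light through the first polarizer → I₁ = 33.1 mW/cm²/2 = 16.55 mW/cm², polarized at 46°.
I₂ = I₁ · cos²(60°) = 16.55 · 0.25 = 4.138 mW/cm².
I₃ = I₂ · cos²(27°) = 4.138 · 0.7939 = 3.285 mW/cm².

I ≈ 3.28 mW/cm²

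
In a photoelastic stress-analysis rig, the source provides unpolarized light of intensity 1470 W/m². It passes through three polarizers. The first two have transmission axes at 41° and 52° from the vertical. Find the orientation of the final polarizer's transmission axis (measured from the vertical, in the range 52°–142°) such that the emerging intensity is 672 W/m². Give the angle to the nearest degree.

θ ≈ 65°

Unpolarized light through the first polarizer → I₁ = ½ I₀, now polarized at 41°.
I₂ = I₁ cos²(52° − 41°) = 0.5 I₀ · cos²(11°) = 0.4818 I₀.
Target fraction: 672 / 1470 W/m² = 0.4571 of I₀.
Need I₃/I₀ = 0.4571, so cos²(θ − 52°) = 0.4571 / 0.4818 = 0.9488.
θ − 52° = arccos(√0.9488) = 13.1°, giving θ ≈ 52 + 13.1 = 65.1°.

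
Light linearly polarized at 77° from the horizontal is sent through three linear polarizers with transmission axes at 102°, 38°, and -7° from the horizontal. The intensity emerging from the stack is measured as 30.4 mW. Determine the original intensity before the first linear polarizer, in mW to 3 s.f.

I₀ ≈ 385 mW

I₁ = I₀ cos²(102° − 77°) = I₀ cos²(25°) = 0.8214 I₀.
I₂ = I₁ cos²(38° − 102°) = 0.8214 I₀ · cos²(64°) = 0.1578 I₀.
I₃ = I₂ cos²(-7° − 38°) = 0.1578 I₀ · cos²(45°) = 0.07892 I₀.
So 30.4 mW = 0.07892 I₀, giving I₀ = 30.4/0.07892 = 385.2 mW.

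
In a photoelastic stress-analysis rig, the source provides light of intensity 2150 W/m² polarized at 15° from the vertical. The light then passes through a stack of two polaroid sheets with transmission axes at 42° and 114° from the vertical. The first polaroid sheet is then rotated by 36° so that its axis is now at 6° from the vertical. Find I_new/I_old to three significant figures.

I_new/I_old ≈ 1.23

Before rotation:
I₁ = I₀ cos²(42° − 15°) = I₀ cos²(27°) = 0.7939 I₀.
I₂ = I₁ cos²(114° − 42°) = 0.7939 I₀ · cos²(72°) = 0.07581 I₀.
After rotation:
I₁ = I₀ cos²(6° − 15°) = I₀ cos²(9°) = 0.9755 I₀.
Angle between axes 1 and 2: 72°. I₂ = 0.9755 I₀ · cos²(72°) = 0.09315 I₀.
Ratio = 0.09315 / 0.07581 = 1.229.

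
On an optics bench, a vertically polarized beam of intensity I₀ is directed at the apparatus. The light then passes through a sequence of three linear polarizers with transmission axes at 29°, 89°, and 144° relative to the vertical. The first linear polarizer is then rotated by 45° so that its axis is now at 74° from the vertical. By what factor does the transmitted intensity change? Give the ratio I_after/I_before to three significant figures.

Before rotation:
By Malus's law, I₁ = I₀ cos²(29° − 0°) = I₀ cos²(29°) = 0.765 I₀.
I₂ = I₁ cos²(89° − 29°) = 0.765 I₀ · cos²(60°) = 0.1912 I₀.
I₃ = I₂ cos²(144° − 89°) = 0.1912 I₀ · cos²(55°) = 0.06292 I₀.
After rotation:
I₁ = I₀ cos²(74° − 0°) = I₀ cos²(74°) = 0.07598 I₀.
I₂ = I₁ cos²(89° − 74°) = 0.07598 I₀ · cos²(15°) = 0.07089 I₀.
I₃ = I₂ cos²(144° − 89°) = 0.07089 I₀ · cos²(55°) = 0.02332 I₀.
Ratio = 0.02332 / 0.06292 = 0.3707.

I_new/I_old ≈ 0.371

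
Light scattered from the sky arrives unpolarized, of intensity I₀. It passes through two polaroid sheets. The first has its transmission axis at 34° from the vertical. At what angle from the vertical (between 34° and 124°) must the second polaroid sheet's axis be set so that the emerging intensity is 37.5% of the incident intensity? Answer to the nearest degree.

Unpolarized light through the first polarizer → I₁ = ½ I₀, now polarized at 34°.
Need I₂/I₀ = 0.375, so cos²(θ − 34°) = 0.375 / 0.5 = 0.75.
θ − 34° = arccos(√0.75) = 30.0°, giving θ ≈ 34 + 30.0 = 64.0°.

θ ≈ 64°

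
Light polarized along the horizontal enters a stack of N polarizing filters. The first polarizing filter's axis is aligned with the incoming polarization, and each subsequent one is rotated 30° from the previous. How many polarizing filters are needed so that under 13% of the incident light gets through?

First polarizer is aligned with the polarization: full transmission.
Each further stage multiplies by cos²(30°) = 0.75.
After N polarizers: T = 0.75^(N−1). Require T < 0.13 ⇒ N−1 > ln(0.13)/ln(0.75) = 7.09, so N−1 ≥ 8 and N = 9.
Check: N=9 gives T = 0.1001 < 0.13; N=8 gives T = 0.1335.

N = 9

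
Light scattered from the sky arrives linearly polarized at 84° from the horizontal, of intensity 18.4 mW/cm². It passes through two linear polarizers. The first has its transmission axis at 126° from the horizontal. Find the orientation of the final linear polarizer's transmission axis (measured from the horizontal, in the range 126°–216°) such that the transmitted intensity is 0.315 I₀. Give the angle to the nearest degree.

θ ≈ 167°

I₁ = I₀ cos²(126° − 84°) = I₀ cos²(42°) = 0.5523 I₀.
Need I₂/I₀ = 0.315, so cos²(θ − 126°) = 0.315 / 0.5523 = 0.5704.
θ − 126° = arccos(√0.5704) = 41.0°, giving θ ≈ 126 + 41.0 = 167.0°.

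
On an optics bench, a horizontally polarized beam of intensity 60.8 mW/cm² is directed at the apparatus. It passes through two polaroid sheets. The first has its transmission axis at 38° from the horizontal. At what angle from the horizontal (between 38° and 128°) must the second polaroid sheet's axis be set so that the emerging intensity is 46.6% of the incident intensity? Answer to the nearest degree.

θ ≈ 68°

I₁ = I₀ cos²(38° − 0°) = I₀ cos²(38°) = 0.621 I₀.
Need I₂/I₀ = 0.466, so cos²(θ − 38°) = 0.466 / 0.621 = 0.7504.
θ − 38° = arccos(√0.7504) = 30.0°, giving θ ≈ 38 + 30.0 = 68.0°.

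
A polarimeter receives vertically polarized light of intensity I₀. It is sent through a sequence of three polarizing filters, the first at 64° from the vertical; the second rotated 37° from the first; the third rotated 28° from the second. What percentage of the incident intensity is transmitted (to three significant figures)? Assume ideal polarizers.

I₁ = I₀ cos²(64° − 0°) = I₀ cos²(64°) = 0.1922 I₀.
I₂ = I₁ cos²(37°) = 0.1922 · 0.6378 I₀ = 0.1226 I₀.
I₃ = I₂ cos²(28°) = 0.1226 · 0.7796 I₀ = 0.09555 I₀.
That is 9.555% of the incident intensity.

≈ 9.56%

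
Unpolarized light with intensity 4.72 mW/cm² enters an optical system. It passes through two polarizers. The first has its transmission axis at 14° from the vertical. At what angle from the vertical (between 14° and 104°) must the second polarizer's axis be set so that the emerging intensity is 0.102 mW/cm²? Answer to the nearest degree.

Unpolarized light through the first polarizer → I₁ = ½ I₀, now polarized at 14°.
Target fraction: 0.102 / 4.72 mW/cm² = 0.02161 of I₀.
Need I₂/I₀ = 0.02161, so cos²(θ − 14°) = 0.02161 / 0.5 = 0.04322.
θ − 14° = arccos(√0.04322) = 78.0°, giving θ ≈ 14 + 78.0 = 92.0°.

θ ≈ 92°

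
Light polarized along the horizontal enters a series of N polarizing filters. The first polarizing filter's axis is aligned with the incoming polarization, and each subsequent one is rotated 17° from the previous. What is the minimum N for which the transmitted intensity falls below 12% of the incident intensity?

First polarizer is aligned with the polarization: full transmission.
Each further stage multiplies by cos²(17°) = 0.9145.
After N polarizers: T = 0.9145^(N−1). Require T < 0.12 ⇒ N−1 > ln(0.12)/ln(0.9145) = 23.73, so N−1 ≥ 24 and N = 25.
Check: N=25 gives T = 0.1171 < 0.12; N=24 gives T = 0.1281.

N = 25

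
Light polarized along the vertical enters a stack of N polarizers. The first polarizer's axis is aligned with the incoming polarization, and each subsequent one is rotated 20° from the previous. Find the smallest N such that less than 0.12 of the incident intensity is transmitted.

N = 19

First polarizer is aligned with the polarization: full transmission.
Each further stage multiplies by cos²(20°) = 0.883.
After N polarizers: T = 0.883^(N−1). Require T < 0.12 ⇒ N−1 > ln(0.12)/ln(0.883) = 17.04, so N−1 ≥ 18 and N = 19.
Check: N=19 gives T = 0.1065 < 0.12; N=18 gives T = 0.1206.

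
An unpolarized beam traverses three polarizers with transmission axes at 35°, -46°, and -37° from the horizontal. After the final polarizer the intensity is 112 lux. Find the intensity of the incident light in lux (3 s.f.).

I₀ ≈ 9380 lux

Unpolarized light through the first polarizer → I₁ = ½ I₀, now polarized at 35°.
I₂ = I₁ cos²(-46° − 35°) = 0.5 I₀ · cos²(81°) = 0.01224 I₀.
I₃ = I₂ cos²(-37° + 46°) = 0.01224 I₀ · cos²(9°) = 0.01194 I₀.
So 112 lux = 0.01194 I₀, giving I₀ = 112/0.01194 = 9383 lux.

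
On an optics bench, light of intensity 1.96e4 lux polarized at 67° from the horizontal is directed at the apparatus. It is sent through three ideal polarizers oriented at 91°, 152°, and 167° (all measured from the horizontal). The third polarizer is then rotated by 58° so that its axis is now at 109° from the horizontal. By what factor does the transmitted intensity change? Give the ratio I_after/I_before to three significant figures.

I_new/I_old ≈ 0.573

Before rotation:
By Malus's law, I₁ = I₀ cos²(91° − 67°) = I₀ cos²(24°) = 0.8346 I₀.
I₂ = I₁ cos²(152° − 91°) = 0.8346 I₀ · cos²(61°) = 0.1962 I₀.
I₃ = I₂ cos²(167° − 152°) = 0.1962 I₀ · cos²(15°) = 0.183 I₀.
After rotation:
I₁ = I₀ cos²(91° − 67°) = I₀ cos²(24°) = 0.8346 I₀.
I₂ = I₁ cos²(152° − 91°) = 0.8346 I₀ · cos²(61°) = 0.1962 I₀.
I₃ = I₂ cos²(109° − 152°) = 0.1962 I₀ · cos²(43°) = 0.1049 I₀.
Ratio = 0.1049 / 0.183 = 0.5733.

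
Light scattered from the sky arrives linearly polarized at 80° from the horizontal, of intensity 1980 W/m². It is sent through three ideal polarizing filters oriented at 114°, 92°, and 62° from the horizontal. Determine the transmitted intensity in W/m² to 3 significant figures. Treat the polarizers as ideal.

I₁ = 1980 W/m² · cos²(34°) = 1361 W/m².
I₂ = I₁ · cos²(22°) = 1361 · 0.8597 = 1170 W/m².
I₃ = I₂ · cos²(30°) = 1170 · 0.75 = 877.4 W/m².

I ≈ 877 W/m²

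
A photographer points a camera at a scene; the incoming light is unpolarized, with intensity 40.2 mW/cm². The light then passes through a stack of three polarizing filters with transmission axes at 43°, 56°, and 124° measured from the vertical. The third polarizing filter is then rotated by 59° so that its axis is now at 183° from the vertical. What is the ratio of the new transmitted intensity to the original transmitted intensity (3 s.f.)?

I_new/I_old ≈ 2.58

Before rotation:
Unpolarized light through the first polarizer → I₁ = ½ I₀, now polarized at 43°.
I₂ = I₁ cos²(56° − 43°) = 0.5 I₀ · cos²(13°) = 0.4747 I₀.
I₃ = I₂ cos²(124° − 56°) = 0.4747 I₀ · cos²(68°) = 0.06661 I₀.
After rotation:
Unpolarized light through the first polarizer → I₁ = ½ I₀, now polarized at 43°.
I₂ = I₁ cos²(56° − 43°) = 0.5 I₀ · cos²(13°) = 0.4747 I₀.
Angle between axes 2 and 3: 53°. I₃ = 0.4747 I₀ · cos²(53°) = 0.1719 I₀.
Ratio = 0.1719 / 0.06661 = 2.581.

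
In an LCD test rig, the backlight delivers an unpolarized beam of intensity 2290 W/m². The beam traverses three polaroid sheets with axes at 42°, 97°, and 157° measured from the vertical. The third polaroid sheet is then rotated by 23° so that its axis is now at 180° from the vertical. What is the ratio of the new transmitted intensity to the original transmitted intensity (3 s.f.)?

Before rotation:
Unpolarized light through the first polarizer → I₁ = ½ I₀, now polarized at 42°.
I₂ = I₁ cos²(97° − 42°) = 0.5 I₀ · cos²(55°) = 0.1645 I₀.
I₃ = I₂ cos²(157° − 97°) = 0.1645 I₀ · cos²(60°) = 0.04112 I₀.
After rotation:
Unpolarized light through the first polarizer → I₁ = ½ I₀, now polarized at 42°.
I₂ = I₁ cos²(97° − 42°) = 0.5 I₀ · cos²(55°) = 0.1645 I₀.
I₃ = I₂ cos²(180° − 97°) = 0.1645 I₀ · cos²(83°) = 0.002443 I₀.
Ratio = 0.002443 / 0.04112 = 0.05941.

I_new/I_old ≈ 0.0594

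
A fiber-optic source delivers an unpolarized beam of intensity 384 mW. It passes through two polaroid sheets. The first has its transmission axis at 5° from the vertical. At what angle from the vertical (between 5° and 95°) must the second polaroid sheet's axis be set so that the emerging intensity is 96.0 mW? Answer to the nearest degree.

θ ≈ 50°

Unpolarized light through the first polarizer → I₁ = ½ I₀, now polarized at 5°.
Target fraction: 96.0 / 384 mW = 0.25 of I₀.
Need I₂/I₀ = 0.25, so cos²(θ − 5°) = 0.25 / 0.5 = 0.5.
θ − 5° = arccos(√0.5) = 45.0°, giving θ ≈ 5 + 45.0 = 50.0°.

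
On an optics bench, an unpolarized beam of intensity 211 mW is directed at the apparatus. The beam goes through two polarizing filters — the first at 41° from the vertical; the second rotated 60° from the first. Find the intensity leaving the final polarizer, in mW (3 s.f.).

I ≈ 26.4 mW

Unpolarized light through the first polarizer → I₁ = 211 mW/2 = 105.5 mW, polarized at 41°.
I₂ = I₁ · cos²(60°) = 105.5 · 0.25 = 26.38 mW.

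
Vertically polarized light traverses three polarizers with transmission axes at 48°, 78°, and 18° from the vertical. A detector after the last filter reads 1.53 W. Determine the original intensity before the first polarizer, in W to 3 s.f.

I₀ ≈ 18.2 W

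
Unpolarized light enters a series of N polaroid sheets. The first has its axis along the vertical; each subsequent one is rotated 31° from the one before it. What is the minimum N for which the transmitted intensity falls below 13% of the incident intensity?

N = 6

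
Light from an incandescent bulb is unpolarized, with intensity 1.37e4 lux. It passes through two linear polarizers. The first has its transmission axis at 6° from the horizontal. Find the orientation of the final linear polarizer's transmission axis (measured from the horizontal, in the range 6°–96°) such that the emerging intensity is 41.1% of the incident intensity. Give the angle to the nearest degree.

θ ≈ 31°

Unpolarized light through the first polarizer → I₁ = ½ I₀, now polarized at 6°.
Need I₂/I₀ = 0.411, so cos²(θ − 6°) = 0.411 / 0.5 = 0.822.
θ − 6° = arccos(√0.822) = 25.0°, giving θ ≈ 6 + 25.0 = 31.0°.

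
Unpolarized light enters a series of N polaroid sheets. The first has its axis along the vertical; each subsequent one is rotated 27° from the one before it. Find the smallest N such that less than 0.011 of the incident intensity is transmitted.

N = 18

First polarizer halves the unpolarized light: factor 1/2.
Each further stage multiplies by cos²(27°) = 0.7939.
After N polarizers: T = 0.5·0.7939^(N−1). Require T < 0.011 ⇒ N−1 > ln(0.011/0.5)/ln(0.7939) = 16.54, so N−1 ≥ 17 and N = 18.
Check: N=18 gives T = 0.009884 < 0.011; N=17 gives T = 0.01245.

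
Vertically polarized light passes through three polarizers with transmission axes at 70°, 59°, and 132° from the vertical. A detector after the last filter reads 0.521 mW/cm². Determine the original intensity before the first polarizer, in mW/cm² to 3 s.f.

I₀ ≈ 54.1 mW/cm²

I₁ = I₀ cos²(70° − 0°) = I₀ cos²(70°) = 0.117 I₀.
I₂ = I₁ cos²(59° − 70°) = 0.117 I₀ · cos²(11°) = 0.1127 I₀.
I₃ = I₂ cos²(132° − 59°) = 0.1127 I₀ · cos²(73°) = 0.009635 I₀.
So 0.521 mW/cm² = 0.009635 I₀, giving I₀ = 0.521/0.009635 = 54.07 mW/cm².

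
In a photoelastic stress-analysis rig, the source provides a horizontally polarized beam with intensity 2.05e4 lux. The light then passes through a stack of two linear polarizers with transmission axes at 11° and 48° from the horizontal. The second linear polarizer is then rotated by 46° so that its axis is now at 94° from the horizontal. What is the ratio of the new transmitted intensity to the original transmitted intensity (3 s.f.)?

Before rotation:
By Malus's law, I₁ = I₀ cos²(11° − 0°) = I₀ cos²(11°) = 0.9636 I₀.
I₂ = I₁ cos²(48° − 11°) = 0.9636 I₀ · cos²(37°) = 0.6146 I₀.
After rotation:
I₁ = I₀ cos²(11° − 0°) = I₀ cos²(11°) = 0.9636 I₀.
I₂ = I₁ cos²(94° − 11°) = 0.9636 I₀ · cos²(83°) = 0.01431 I₀.
Ratio = 0.01431 / 0.6146 = 0.02329.

I_new/I_old ≈ 0.0233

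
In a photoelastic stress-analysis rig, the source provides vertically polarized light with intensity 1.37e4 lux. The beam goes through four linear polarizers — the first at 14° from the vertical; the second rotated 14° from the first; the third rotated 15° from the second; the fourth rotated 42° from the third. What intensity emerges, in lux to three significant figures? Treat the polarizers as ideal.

I ≈ 6260 lux

I₁ = 1.37e4 lux · cos²(14°) = 1.29e+04 lux.
I₂ = I₁ · cos²(14°) = 1.29e+04 · 0.9415 = 1.214e+04 lux.
I₃ = I₂ · cos²(15°) = 1.214e+04 · 0.933 = 1.133e+04 lux.
I₄ = I₃ · cos²(42°) = 1.133e+04 · 0.5523 = 6257 lux.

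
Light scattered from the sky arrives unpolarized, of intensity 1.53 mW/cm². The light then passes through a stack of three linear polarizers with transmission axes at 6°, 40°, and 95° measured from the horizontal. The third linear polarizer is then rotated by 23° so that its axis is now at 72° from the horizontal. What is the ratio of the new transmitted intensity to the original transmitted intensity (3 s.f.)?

I_new/I_old ≈ 2.19

Before rotation:
Unpolarized light through the first polarizer → I₁ = ½ I₀, now polarized at 6°.
I₂ = I₁ cos²(40° − 6°) = 0.5 I₀ · cos²(34°) = 0.3437 I₀.
I₃ = I₂ cos²(95° − 40°) = 0.3437 I₀ · cos²(55°) = 0.1131 I₀.
After rotation:
Unpolarized light through the first polarizer → I₁ = ½ I₀, now polarized at 6°.
I₂ = I₁ cos²(40° − 6°) = 0.5 I₀ · cos²(34°) = 0.3437 I₀.
I₃ = I₂ cos²(72° − 40°) = 0.3437 I₀ · cos²(32°) = 0.2471 I₀.
Ratio = 0.2471 / 0.1131 = 2.186.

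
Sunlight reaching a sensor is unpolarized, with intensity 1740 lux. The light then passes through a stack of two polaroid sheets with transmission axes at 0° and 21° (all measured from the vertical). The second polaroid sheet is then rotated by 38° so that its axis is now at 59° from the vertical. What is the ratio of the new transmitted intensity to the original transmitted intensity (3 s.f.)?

I_new/I_old ≈ 0.304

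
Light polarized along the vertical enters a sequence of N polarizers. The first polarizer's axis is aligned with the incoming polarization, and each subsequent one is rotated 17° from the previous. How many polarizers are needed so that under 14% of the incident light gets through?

N = 24

First polarizer is aligned with the polarization: full transmission.
Each further stage multiplies by cos²(17°) = 0.9145.
After N polarizers: T = 0.9145^(N−1). Require T < 0.14 ⇒ N−1 > ln(0.14)/ln(0.9145) = 22.00, so N−1 ≥ 23 and N = 24.
Check: N=24 gives T = 0.1281 < 0.14; N=23 gives T = 0.14.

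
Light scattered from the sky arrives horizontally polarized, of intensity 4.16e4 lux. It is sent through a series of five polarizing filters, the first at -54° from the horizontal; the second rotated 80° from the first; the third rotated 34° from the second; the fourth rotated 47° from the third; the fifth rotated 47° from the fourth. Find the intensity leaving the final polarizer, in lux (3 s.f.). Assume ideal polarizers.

I₁ = 4.16e4 lux · cos²(54°) = 1.437e+04 lux.
I₂ = I₁ · cos²(80°) = 1.437e+04 · 0.03015 = 433.4 lux.
I₃ = I₂ · cos²(34°) = 433.4 · 0.6873 = 297.9 lux.
I₄ = I₃ · cos²(47°) = 297.9 · 0.4651 = 138.5 lux.
I₅ = I₄ · cos²(47°) = 138.5 · 0.4651 = 64.44 lux.

I ≈ 64.4 lux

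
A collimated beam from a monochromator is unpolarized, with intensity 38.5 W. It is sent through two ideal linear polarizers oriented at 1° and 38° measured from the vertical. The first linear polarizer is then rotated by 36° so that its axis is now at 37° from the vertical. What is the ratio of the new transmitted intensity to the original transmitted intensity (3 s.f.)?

Before rotation:
Unpolarized light through the first polarizer → I₁ = ½ I₀, now polarized at 1°.
I₂ = I₁ cos²(38° − 1°) = 0.5 I₀ · cos²(37°) = 0.3189 I₀.
After rotation:
Unpolarized light through the first polarizer → I₁ = ½ I₀, now polarized at 37°.
I₂ = I₁ cos²(38° − 37°) = 0.5 I₀ · cos²(1°) = 0.4998 I₀.
Ratio = 0.4998 / 0.3189 = 1.567.

I_new/I_old ≈ 1.57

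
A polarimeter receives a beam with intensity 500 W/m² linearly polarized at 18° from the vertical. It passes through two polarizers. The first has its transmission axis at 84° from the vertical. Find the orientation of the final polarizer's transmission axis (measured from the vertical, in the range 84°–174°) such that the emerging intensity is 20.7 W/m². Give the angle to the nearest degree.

I₁ = I₀ cos²(84° − 18°) = I₀ cos²(66°) = 0.1654 I₀.
Target fraction: 20.7 / 500 W/m² = 0.0414 of I₀.
Need I₂/I₀ = 0.0414, so cos²(θ − 84°) = 0.0414 / 0.1654 = 0.2502.
θ − 84° = arccos(√0.2502) = 60.0°, giving θ ≈ 84 + 60.0 = 144.0°.

θ ≈ 144°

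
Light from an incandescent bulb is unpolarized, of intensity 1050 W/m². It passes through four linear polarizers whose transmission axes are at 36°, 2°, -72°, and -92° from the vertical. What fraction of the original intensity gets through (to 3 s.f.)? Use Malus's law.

I/I₀ ≈ 0.0231

Unpolarized light through the first polarizer → I₁ = 1050 W/m²/2 = 525 W/m², polarized at 36°.
I₂ = I₁ · cos²(34°) = 525 · 0.6873 = 360.8 W/m².
I₃ = I₂ · cos²(74°) = 360.8 · 0.07598 = 27.41 W/m².
I₄ = I₃ · cos²(20°) = 27.41 · 0.883 = 24.21 W/m².
Transmitted fraction = 0.02306.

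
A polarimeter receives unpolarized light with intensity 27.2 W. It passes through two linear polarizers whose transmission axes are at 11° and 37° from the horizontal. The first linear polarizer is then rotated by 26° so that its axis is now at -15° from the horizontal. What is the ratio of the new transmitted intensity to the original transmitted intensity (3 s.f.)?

I_new/I_old ≈ 0.469

Before rotation:
Unpolarized light through the first polarizer → I₁ = ½ I₀, now polarized at 11°.
I₂ = I₁ cos²(37° − 11°) = 0.5 I₀ · cos²(26°) = 0.4039 I₀.
After rotation:
Unpolarized light through the first polarizer → I₁ = ½ I₀, now polarized at -15°.
I₂ = I₁ cos²(37° + 15°) = 0.5 I₀ · cos²(52°) = 0.1895 I₀.
Ratio = 0.1895 / 0.4039 = 0.4692.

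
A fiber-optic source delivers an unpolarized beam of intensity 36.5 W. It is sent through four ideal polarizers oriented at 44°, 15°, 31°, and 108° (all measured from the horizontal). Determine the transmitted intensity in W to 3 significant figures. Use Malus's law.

I ≈ 0.653 W

Unpolarized light through the first polarizer → I₁ = 36.5 W/2 = 18.25 W, polarized at 44°.
I₂ = I₁ · cos²(29°) = 18.25 · 0.765 = 13.96 W.
I₃ = I₂ · cos²(16°) = 13.96 · 0.924 = 12.9 W.
I₄ = I₃ · cos²(77°) = 12.9 · 0.0506 = 0.6528 W.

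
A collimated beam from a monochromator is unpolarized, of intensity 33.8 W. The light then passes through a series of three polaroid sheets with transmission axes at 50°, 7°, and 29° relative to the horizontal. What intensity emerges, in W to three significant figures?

I ≈ 7.77 W

Unpolarized light through the first polarizer → I₁ = 33.8 W/2 = 16.9 W, polarized at 50°.
I₂ = I₁ · cos²(43°) = 16.9 · 0.5349 = 9.039 W.
I₃ = I₂ · cos²(22°) = 9.039 · 0.8597 = 7.771 W.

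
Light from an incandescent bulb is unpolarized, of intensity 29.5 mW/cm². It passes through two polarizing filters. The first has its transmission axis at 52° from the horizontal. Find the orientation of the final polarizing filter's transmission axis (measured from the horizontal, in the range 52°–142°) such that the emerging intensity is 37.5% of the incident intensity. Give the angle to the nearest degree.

Unpolarized light through the first polarizer → I₁ = ½ I₀, now polarized at 52°.
Need I₂/I₀ = 0.375, so cos²(θ − 52°) = 0.375 / 0.5 = 0.75.
θ − 52° = arccos(√0.75) = 30.0°, giving θ ≈ 52 + 30.0 = 82.0°.

θ ≈ 82°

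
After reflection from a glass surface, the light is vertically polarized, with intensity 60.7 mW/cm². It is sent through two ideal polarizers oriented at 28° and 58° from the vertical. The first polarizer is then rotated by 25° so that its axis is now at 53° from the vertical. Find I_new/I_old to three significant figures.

Before rotation:
I₁ = I₀ cos²(28° − 0°) = I₀ cos²(28°) = 0.7796 I₀.
I₂ = I₁ cos²(58° − 28°) = 0.7796 I₀ · cos²(30°) = 0.5847 I₀.
After rotation:
I₁ = I₀ cos²(53° − 0°) = I₀ cos²(53°) = 0.3622 I₀.
I₂ = I₁ cos²(58° − 53°) = 0.3622 I₀ · cos²(5°) = 0.3594 I₀.
Ratio = 0.3594 / 0.5847 = 0.6147.

I_new/I_old ≈ 0.615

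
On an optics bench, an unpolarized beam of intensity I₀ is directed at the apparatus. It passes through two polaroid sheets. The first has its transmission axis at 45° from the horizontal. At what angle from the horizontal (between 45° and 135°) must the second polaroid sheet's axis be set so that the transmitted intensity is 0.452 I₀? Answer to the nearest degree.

θ ≈ 63°

Unpolarized light through the first polarizer → I₁ = ½ I₀, now polarized at 45°.
Need I₂/I₀ = 0.452, so cos²(θ − 45°) = 0.452 / 0.5 = 0.904.
θ − 45° = arccos(√0.904) = 18.0°, giving θ ≈ 45 + 18.0 = 63.0°.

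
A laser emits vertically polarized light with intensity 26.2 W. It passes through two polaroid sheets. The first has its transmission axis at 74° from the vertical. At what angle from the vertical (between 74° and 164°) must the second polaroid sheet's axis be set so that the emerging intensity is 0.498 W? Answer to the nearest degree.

By Malus's law, I₁ = I₀ cos²(74° − 0°) = I₀ cos²(74°) = 0.07598 I₀.
Target fraction: 0.498 / 26.2 W = 0.01901 of I₀.
Need I₂/I₀ = 0.01901, so cos²(θ − 74°) = 0.01901 / 0.07598 = 0.2502.
θ − 74° = arccos(√0.2502) = 60.0°, giving θ ≈ 74 + 60.0 = 134.0°.

θ ≈ 134°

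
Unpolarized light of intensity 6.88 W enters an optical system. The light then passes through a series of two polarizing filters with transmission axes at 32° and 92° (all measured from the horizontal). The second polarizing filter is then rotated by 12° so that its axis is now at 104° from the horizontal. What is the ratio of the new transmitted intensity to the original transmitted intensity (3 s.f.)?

I_new/I_old ≈ 0.382

Before rotation:
Unpolarized light through the first polarizer → I₁ = ½ I₀, now polarized at 32°.
I₂ = I₁ cos²(92° − 32°) = 0.5 I₀ · cos²(60°) = 0.125 I₀.
After rotation:
Unpolarized light through the first polarizer → I₁ = ½ I₀, now polarized at 32°.
I₂ = I₁ cos²(104° − 32°) = 0.5 I₀ · cos²(72°) = 0.04775 I₀.
Ratio = 0.04775 / 0.125 = 0.382.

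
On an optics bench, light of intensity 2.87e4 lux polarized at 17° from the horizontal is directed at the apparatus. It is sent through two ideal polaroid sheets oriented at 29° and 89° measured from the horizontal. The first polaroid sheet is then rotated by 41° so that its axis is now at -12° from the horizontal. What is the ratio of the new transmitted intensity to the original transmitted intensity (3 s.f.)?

I_new/I_old ≈ 0.116

Before rotation:
I₁ = I₀ cos²(29° − 17°) = I₀ cos²(12°) = 0.9568 I₀.
I₂ = I₁ cos²(89° − 29°) = 0.9568 I₀ · cos²(60°) = 0.2392 I₀.
After rotation:
I₁ = I₀ cos²(-12° − 17°) = I₀ cos²(29°) = 0.765 I₀.
Angle between axes 1 and 2: 79°. I₂ = 0.765 I₀ · cos²(79°) = 0.02785 I₀.
Ratio = 0.02785 / 0.2392 = 0.1164.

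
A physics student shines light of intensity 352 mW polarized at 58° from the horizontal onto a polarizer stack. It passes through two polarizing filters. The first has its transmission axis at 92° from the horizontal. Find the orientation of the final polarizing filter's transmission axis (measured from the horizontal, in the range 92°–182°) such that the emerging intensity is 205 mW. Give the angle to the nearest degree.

θ ≈ 115°

By Malus's law, I₁ = I₀ cos²(92° − 58°) = I₀ cos²(34°) = 0.6873 I₀.
Target fraction: 205 / 352 mW = 0.5824 of I₀.
Need I₂/I₀ = 0.5824, so cos²(θ − 92°) = 0.5824 / 0.6873 = 0.8473.
θ − 92° = arccos(√0.8473) = 23.0°, giving θ ≈ 92 + 23.0 = 115.0°.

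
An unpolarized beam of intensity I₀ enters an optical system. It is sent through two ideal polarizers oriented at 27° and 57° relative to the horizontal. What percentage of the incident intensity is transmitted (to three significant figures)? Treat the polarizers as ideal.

≈ 37.5%

Unpolarized light through the first polarizer → I₁ = ½ I₀, now polarized at 27°.
I₂ = I₁ cos²(57° − 27°) = 0.5 I₀ · cos²(30°) = 0.375 I₀.
That is 37.5% of the incident intensity.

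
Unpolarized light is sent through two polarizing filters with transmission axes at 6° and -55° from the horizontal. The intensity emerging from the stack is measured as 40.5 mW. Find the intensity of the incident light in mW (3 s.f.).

Unpolarized light through the first polarizer → I₁ = ½ I₀, now polarized at 6°.
I₂ = I₁ cos²(-55° − 6°) = 0.5 I₀ · cos²(61°) = 0.1175 I₀.
So 40.5 mW = 0.1175 I₀, giving I₀ = 40.5/0.1175 = 344.6 mW.

I₀ ≈ 345 mW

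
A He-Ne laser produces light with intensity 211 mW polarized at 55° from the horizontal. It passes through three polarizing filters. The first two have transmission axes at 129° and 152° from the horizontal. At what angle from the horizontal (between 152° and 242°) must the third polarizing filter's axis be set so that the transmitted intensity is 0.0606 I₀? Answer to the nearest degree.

θ ≈ 166°

I₁ = I₀ cos²(129° − 55°) = I₀ cos²(74°) = 0.07598 I₀.
I₂ = I₁ cos²(152° − 129°) = 0.07598 I₀ · cos²(23°) = 0.06438 I₀.
Need I₃/I₀ = 0.0606, so cos²(θ − 152°) = 0.0606 / 0.06438 = 0.9413.
θ − 152° = arccos(√0.9413) = 14.0°, giving θ ≈ 152 + 14.0 = 166.0°.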